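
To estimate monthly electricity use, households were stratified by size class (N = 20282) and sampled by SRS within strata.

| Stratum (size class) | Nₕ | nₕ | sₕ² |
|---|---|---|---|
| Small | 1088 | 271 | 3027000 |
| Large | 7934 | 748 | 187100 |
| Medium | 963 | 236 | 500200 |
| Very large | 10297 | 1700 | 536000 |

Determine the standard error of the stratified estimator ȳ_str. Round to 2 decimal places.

11.41

Var(ȳ_str) = Σₕ Wₕ²(1 − fₕ)sₕ²/nₕ with Wₕ = Nₕ/N, N = 20282.
Small: Wₕ = 0.05364362; term = 0.05364362²·(1 − 0.24908088)·3027000/271 = 24.136402.
Large: Wₕ = 0.39118430; term = 0.39118430²·(1 − 0.09427779)·187100/748 = 34.6681.
Medium: Wₕ = 0.04748052; term = 0.04748052²·(1 − 0.24506750)·500200/236 = 3.607205.
Very large: Wₕ = 0.50769155; term = 0.50769155²·(1 − 0.16509663)·536000/1700 = 67.850328.
Sum = 130.26204.
SE = √(130.26204) = 11.41.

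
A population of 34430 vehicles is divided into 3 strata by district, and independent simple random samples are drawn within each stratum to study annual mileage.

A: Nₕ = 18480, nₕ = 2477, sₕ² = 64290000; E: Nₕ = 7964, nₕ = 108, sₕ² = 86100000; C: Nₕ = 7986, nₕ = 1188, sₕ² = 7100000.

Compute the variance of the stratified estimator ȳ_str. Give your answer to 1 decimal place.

48825.2

Var(ȳ_str) = Σₕ Wₕ²(1 − fₕ)sₕ²/nₕ with Wₕ = Nₕ/N, N = 34430.
A: Wₕ = 0.53674121; term = 0.53674121²·(1 − 0.13403680)·64290000/2477 = 6475.104.
E: Wₕ = 0.23130990; term = 0.23130990²·(1 − 0.01356102)·86100000/108 = 42076.352.
C: Wₕ = 0.23194888; term = 0.23194888²·(1 − 0.14876033)·7100000/1188 = 273.70223.
Sum = 48825.158.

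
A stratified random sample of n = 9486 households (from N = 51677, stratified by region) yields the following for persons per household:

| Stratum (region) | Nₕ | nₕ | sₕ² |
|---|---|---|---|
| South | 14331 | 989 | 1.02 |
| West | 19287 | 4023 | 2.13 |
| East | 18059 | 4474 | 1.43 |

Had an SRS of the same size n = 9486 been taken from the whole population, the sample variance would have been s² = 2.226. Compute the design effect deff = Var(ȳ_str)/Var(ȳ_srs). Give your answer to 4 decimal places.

Var(ȳ_str) = Σ Wₕ²(1−fₕ)sₕ²/nₕ with Wₕ = Nₕ/51677:
  South: (14331/51677)²·(1−989/14331)·1.02/989 = 7.3842557 × 10^-5
  West: (19287/51677)²·(1−4023/19287)·2.13/4023 = 5.8367087 × 10^-5
  East: (18059/51677)²·(1−4474/18059)·1.43/4474 = 2.9362891 × 10^-5
  → Var(ȳ_str) = 1.6157254 × 10^-4.
Var(ȳ_srs) = (1 − 9486/51677)·2.226/9486 = 1.9158635 × 10^-4.
deff = (1.6157254 × 10^-4) / (1.9158635 × 10^-4) = 0.8433.

0.8433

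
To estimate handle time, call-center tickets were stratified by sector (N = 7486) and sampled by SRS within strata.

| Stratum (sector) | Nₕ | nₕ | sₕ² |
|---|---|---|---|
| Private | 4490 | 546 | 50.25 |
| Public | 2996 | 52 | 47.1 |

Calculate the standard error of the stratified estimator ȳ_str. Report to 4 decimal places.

Var(ȳ_str) = Σₕ Wₕ²(1 − fₕ)sₕ²/nₕ with Wₕ = Nₕ/N, N = 7486.
Private: Wₕ = 0.59978627; term = 0.59978627²·(1 − 0.12160356)·50.25/546 = 0.029082184.
Public: Wₕ = 0.40021373; term = 0.40021373²·(1 − 0.01735648)·47.1/52 = 0.14255995.
Sum = 0.17164213.
SE = √(0.17164213) = 0.4143.

0.4143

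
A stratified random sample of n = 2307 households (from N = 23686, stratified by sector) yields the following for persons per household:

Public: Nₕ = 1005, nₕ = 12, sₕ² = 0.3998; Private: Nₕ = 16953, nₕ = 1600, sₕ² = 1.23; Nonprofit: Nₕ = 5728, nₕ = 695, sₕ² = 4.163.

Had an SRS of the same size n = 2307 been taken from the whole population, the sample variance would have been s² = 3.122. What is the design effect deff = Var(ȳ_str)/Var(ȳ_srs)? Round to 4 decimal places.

Var(ȳ_str) = Σ Wₕ²(1−fₕ)sₕ²/nₕ with Wₕ = Nₕ/23686:
  Public: (1005/23686)²·(1−12/1005)·0.3998/12 = 5.9264333 × 10^-5
  Private: (16953/23686)²·(1−1600/16953)·1.23/1600 = 3.5664939 × 10^-4
  Nonprofit: (5728/23686)²·(1−695/5728)·4.163/695 = 3.0779963 × 10^-4
  → Var(ȳ_str) = 7.2371335 × 10^-4.
Var(ȳ_srs) = (1 − 2307/23686)·3.122/2307 = 0.0012214648.
deff = (7.2371335 × 10^-4) / 0.0012214648 = 0.5925.

0.5925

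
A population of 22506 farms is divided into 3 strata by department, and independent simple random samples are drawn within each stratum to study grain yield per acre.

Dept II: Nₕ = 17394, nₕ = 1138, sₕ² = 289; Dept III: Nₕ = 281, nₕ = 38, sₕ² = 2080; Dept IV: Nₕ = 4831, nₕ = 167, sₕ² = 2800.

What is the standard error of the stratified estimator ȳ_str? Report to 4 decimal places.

Var(ȳ_str) = Σₕ Wₕ²(1 − fₕ)sₕ²/nₕ with Wₕ = Nₕ/N, N = 22506.
Dept II: Wₕ = 0.77286057; term = 0.77286057²·(1 − 0.06542486)·289/1138 = 0.14176601.
Dept III: Wₕ = 0.01248556; term = 0.01248556²·(1 − 0.13523132)·2080/38 = 0.0073789693.
Dept IV: Wₕ = 0.21465387; term = 0.21465387²·(1 − 0.03456841)·2800/167 = 0.74583114.
Sum = 0.89497612.
SE = √(0.89497612) = 0.9460.

0.9460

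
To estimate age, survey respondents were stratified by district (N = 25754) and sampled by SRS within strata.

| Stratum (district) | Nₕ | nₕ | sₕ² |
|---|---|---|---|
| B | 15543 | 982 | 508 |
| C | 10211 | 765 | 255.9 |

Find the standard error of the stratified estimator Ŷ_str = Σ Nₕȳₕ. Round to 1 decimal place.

Var(Ŷ_str) = Σₕ Nₕ²(1 − fₕ)sₕ²/nₕ.
B: 15543²·(1 − 982/15543)·508/982 = 1.170788 × 10^8.
C: 10211²·(1 − 765/10211)·255.9/765 = 3.226451 × 10^7.
Sum = 1.4934331 × 10^8.
SE = √(1.4934331 × 10^8) = 12220.6.

12220.6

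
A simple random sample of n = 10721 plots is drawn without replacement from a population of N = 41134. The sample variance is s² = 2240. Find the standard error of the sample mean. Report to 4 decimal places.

0.3930

Under SRS without replacement, Var(ȳ) = (1 − f)·s²/n with f = n/N = 10721/41134 = 0.26063597.
Var(ȳ) = (1 − 0.26063597)·2240/10721 = 0.73936403·0.20893573 = 0.15447957.
SE(ȳ) = √(0.15447957) = 0.3930.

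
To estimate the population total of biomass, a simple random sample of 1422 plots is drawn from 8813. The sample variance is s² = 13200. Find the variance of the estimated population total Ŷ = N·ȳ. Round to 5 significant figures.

6.0465 × 10^8

Var(Ŷ) = N²·Var(ȳ) = N²·(1 − n/N)·s²/n.
f = 1422/8813 = 0.16135255; Var(ȳ) = 0.83864745·13200/1422 = 7.7849131.
Var(Ŷ) = 8813² · 7.7849131 = 6.0464617 × 10^8.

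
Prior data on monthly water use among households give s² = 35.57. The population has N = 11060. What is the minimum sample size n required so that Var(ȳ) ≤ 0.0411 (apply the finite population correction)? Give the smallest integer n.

Without fpc, n₀ = s²/D = 35.57/0.0411 = 865.4501.
With fpc, (1 − n/N)·s²/n ≤ D requires n ≥ n₀/(1 + n₀/N) = 865.4501/(1 + 865.4501/11060) = 802.6429.
Rounding up, n = 803.

803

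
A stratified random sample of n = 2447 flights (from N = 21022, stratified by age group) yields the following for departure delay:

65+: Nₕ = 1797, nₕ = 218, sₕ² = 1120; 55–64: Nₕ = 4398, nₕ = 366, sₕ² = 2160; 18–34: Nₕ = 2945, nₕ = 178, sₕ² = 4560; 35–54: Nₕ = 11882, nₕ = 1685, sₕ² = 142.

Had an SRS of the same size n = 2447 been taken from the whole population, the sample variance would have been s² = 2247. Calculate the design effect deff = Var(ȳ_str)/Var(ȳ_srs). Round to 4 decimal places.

Var(ȳ_str) = Σ Wₕ²(1−fₕ)sₕ²/nₕ with Wₕ = Nₕ/21022:
  65+: (1797/21022)²·(1−218/1797)·1120/218 = 0.032987065
  55–64: (4398/21022)²·(1−366/4398)·2160/366 = 0.23681017
  18–34: (2945/21022)²·(1−178/2945)·4560/178 = 0.47237971
  35–54: (11882/21022)²·(1−1685/11882)·142/1685 = 0.023104807
  → Var(ȳ_str) = 0.76528175.
Var(ȳ_srs) = (1 − 2447/21022)·2247/2447 = 0.81137924.
deff = 0.76528175 / 0.81137924 = 0.9432.

0.9432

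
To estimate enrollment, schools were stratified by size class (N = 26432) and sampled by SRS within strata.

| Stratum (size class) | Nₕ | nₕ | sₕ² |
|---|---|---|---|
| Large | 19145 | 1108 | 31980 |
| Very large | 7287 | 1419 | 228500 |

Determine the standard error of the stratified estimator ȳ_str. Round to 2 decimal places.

4.91

Var(ȳ_str) = Σₕ Wₕ²(1 − fₕ)sₕ²/nₕ with Wₕ = Nₕ/N, N = 26432.
Large: Wₕ = 0.72431144; term = 0.72431144²·(1 − 0.05787412)·31980/1108 = 14.265872.
Very large: Wₕ = 0.27568856; term = 0.27568856²·(1 − 0.19473034)·228500/1419 = 9.8555901.
Sum = 24.121462.
SE = √(24.121462) = 4.91.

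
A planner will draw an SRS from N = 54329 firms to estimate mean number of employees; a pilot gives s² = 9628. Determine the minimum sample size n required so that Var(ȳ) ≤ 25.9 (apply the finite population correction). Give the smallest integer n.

Without fpc, n₀ = s²/D = 9628/25.9 = 371.7375.
With fpc, (1 − n/N)·s²/n ≤ D requires n ≥ n₀/(1 + n₀/N) = 371.7375/(1 + 371.7375/54329) = 369.2112.
Rounding up, n = 370.

370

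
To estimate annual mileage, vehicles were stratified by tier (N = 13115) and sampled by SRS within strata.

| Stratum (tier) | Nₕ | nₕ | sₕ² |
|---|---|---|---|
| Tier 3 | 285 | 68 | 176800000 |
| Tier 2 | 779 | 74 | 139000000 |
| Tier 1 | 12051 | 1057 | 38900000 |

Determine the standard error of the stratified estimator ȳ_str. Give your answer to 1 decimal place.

Var(ȳ_str) = Σₕ Wₕ²(1 − fₕ)sₕ²/nₕ with Wₕ = Nₕ/N, N = 13115.
Tier 3: Wₕ = 0.02173084; term = 0.02173084²·(1 − 0.23859649)·176800000/68 = 934.84875.
Tier 2: Wₕ = 0.05939764; term = 0.05939764²·(1 − 0.09499358)·139000000/74 = 5997.5388.
Tier 1: Wₕ = 0.91887152; term = 0.91887152²·(1 − 0.08771056)·38900000/1057 = 28347.636.
Sum = 35280.024.
SE = √(35280.024) = 187.8.

187.8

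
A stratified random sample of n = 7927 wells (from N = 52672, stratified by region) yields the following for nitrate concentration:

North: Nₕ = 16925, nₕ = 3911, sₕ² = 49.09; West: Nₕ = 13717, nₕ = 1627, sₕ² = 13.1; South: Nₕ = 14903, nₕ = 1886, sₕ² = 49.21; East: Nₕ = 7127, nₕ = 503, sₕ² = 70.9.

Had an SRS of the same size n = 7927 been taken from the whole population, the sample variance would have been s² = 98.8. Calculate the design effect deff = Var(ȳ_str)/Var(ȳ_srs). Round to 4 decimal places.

Var(ȳ_str) = Σ Wₕ²(1−fₕ)sₕ²/nₕ with Wₕ = Nₕ/52672:
  North: (16925/52672)²·(1−3911/16925)·49.09/3911 = 9.9651784 × 10^-4
  West: (13717/52672)²·(1−1627/13717)·13.1/1627 = 4.8129302 × 10^-4
  South: (14903/52672)²·(1−1886/14903)·49.21/1886 = 0.0018244697
  East: (7127/52672)²·(1−503/7127)·70.9/503 = 0.0023985331
  → Var(ȳ_str) = 0.0057008137.
Var(ȳ_srs) = (1 − 7927/52672)·98.8/7927 = 0.010587972.
deff = 0.0057008137 / 0.010587972 = 0.5384.

0.5384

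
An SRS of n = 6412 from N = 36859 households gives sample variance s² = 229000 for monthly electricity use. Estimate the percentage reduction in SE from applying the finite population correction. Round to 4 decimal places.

f = n/N = 6412/36859 = 0.17396023.
SE_no-fpc = √(s²/n) = 5.976143; SE_fpc = √((1−f)s²/n) = 5.431521.
Ratio = √(1−f) = 0.90886730. Reduction = 100·(1 − 0.90886730) = 9.1133%.

9.1133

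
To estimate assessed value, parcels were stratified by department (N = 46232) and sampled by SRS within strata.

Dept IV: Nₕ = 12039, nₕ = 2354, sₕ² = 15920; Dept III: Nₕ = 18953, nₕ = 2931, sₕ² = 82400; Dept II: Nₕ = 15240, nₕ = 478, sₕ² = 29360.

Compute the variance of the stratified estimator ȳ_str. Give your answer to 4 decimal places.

10.8281

Var(ȳ_str) = Σₕ Wₕ²(1 − fₕ)sₕ²/nₕ with Wₕ = Nₕ/N, N = 46232.
Dept IV: Wₕ = 0.26040405; term = 0.26040405²·(1 − 0.19553119)·15920/2354 = 0.36892771.
Dept III: Wₕ = 0.40995414; term = 0.40995414²·(1 − 0.15464570)·82400/2931 = 3.9941164.
Dept II: Wₕ = 0.32964181; term = 0.32964181²·(1 − 0.03136483)·29360/478 = 6.465066.
Sum = 10.82811.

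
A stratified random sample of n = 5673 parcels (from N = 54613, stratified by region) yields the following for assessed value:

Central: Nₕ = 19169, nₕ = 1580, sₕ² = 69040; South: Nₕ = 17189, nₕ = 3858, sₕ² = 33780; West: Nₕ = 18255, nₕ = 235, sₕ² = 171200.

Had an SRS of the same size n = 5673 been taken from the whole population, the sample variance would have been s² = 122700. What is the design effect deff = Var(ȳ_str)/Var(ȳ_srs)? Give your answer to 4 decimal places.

Var(ȳ_str) = Σ Wₕ²(1−fₕ)sₕ²/nₕ with Wₕ = Nₕ/54613:
  Central: (19169/54613)²·(1−1580/19169)·69040/1580 = 4.9396051
  South: (17189/54613)²·(1−3858/17189)·33780/3858 = 0.67269577
  West: (18255/54613)²·(1−235/18255)·171200/235 = 80.348996
  → Var(ȳ_str) = 85.961297.
Var(ȳ_srs) = (1 − 5673/54613)·122700/5673 = 19.38205.
deff = 85.961297 / 19.38205 = 4.4351.

4.4351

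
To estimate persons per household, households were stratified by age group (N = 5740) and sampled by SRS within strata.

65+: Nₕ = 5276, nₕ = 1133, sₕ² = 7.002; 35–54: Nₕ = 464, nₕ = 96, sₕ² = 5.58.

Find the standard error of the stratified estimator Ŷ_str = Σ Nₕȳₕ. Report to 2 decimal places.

Var(Ŷ_str) = Σₕ Nₕ²(1 − fₕ)sₕ²/nₕ.
65+: 5276²·(1 − 1133/5276)·7.002/1133 = 135086.49.
35–54: 464²·(1 − 96/464)·5.58/96 = 9924.96.
Sum = 145011.45.
SE = √(145011.45) = 380.80.

380.80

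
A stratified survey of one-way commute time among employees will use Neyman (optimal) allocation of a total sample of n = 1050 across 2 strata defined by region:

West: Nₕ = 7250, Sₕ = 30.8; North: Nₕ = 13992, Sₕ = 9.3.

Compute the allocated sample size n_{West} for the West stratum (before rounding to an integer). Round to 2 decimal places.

Neyman allocation: nₕ = n·NₕSₕ / Σⱼ NⱼSⱼ.
Σ NⱼSⱼ = 7250·30.8 + 13992·9.3 = 353425.6.
n_{West} = 1050·7250·30.8 / 353425.6 = 663.41.

663.41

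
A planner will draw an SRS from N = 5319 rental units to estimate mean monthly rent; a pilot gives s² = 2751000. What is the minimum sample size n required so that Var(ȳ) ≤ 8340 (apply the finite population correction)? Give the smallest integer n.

Without fpc, n₀ = s²/D = 2751000/8340 = 329.8561.
With fpc, (1 − n/N)·s²/n ≤ D requires n ≥ n₀/(1 + n₀/N) = 329.8561/(1 + 329.8561/5319) = 310.5947.
Rounding up, n = 311.

311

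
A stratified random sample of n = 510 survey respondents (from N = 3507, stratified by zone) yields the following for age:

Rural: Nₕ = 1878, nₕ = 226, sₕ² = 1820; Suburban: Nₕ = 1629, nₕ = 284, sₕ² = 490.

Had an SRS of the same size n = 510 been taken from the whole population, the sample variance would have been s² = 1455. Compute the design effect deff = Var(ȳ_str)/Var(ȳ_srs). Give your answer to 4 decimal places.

0.9593

Var(ȳ_str) = Σ Wₕ²(1−fₕ)sₕ²/nₕ with Wₕ = Nₕ/3507:
  Rural: (1878/3507)²·(1−226/1878)·1820/226 = 2.0314075
  Suburban: (1629/3507)²·(1−284/1629)·490/284 = 0.30736158
  → Var(ȳ_str) = 2.3387691.
Var(ȳ_srs) = (1 − 510/3507)·1455/510 = 2.4380567.
deff = 2.3387691 / 2.4380567 = 0.9593.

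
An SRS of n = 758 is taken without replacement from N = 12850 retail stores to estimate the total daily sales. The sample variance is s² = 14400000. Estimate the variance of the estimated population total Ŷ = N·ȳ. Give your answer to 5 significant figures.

2.9519 × 10^12

Var(Ŷ) = N²·Var(ȳ) = N²·(1 − n/N)·s²/n.
f = 758/12850 = 0.05898833; Var(ȳ) = 0.94101167·14400000/758 = 17876.739.
Var(Ŷ) = 12850² · 17876.739 = 2.9518518 × 10^12.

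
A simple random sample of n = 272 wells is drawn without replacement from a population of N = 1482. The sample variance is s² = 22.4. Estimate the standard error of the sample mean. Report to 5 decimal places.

Under SRS without replacement, Var(ȳ) = (1 − f)·s²/n with f = n/N = 272/1482 = 0.18353576.
Var(ȳ) = (1 − 0.18353576)·22.4/272 = 0.81646424·0.082352941 = 0.067238231.
SE(ȳ) = √(0.067238231) = 0.25930.

0.25930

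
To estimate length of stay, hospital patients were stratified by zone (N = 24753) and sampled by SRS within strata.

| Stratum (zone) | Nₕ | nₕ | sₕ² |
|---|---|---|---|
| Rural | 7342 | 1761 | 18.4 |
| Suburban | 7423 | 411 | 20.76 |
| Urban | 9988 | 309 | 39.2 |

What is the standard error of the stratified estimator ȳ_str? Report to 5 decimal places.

0.15813

Var(ȳ_str) = Σₕ Wₕ²(1 − fₕ)sₕ²/nₕ with Wₕ = Nₕ/N, N = 24753.
Rural: Wₕ = 0.29661051; term = 0.29661051²·(1 − 0.23985290)·18.4/1761 = 6.9876185 × 10^-4.
Suburban: Wₕ = 0.29988284; term = 0.29988284²·(1 − 0.05536845)·20.76/411 = 0.0042909278.
Urban: Wₕ = 0.40350665; term = 0.40350665²·(1 − 0.03093712)·39.2/309 = 0.020016168.
Sum = 0.025005858.
SE = √(0.025005858) = 0.15813.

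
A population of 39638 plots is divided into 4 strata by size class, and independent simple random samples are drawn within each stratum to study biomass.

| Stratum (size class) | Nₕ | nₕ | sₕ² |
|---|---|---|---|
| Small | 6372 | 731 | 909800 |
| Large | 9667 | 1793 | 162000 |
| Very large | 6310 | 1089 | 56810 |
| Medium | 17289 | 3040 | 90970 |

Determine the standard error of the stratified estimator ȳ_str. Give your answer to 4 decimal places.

6.2158

Var(ȳ_str) = Σₕ Wₕ²(1 − fₕ)sₕ²/nₕ with Wₕ = Nₕ/N, N = 39638.
Small: Wₕ = 0.16075483; term = 0.16075483²·(1 − 0.11472065)·909800/731 = 28.473244.
Large: Wₕ = 0.24388213; term = 0.24388213²·(1 − 0.18547636)·162000/1793 = 4.3772201.
Very large: Wₕ = 0.15919068; term = 0.15919068²·(1 − 0.17258320)·56810/1089 = 1.0938468.
Medium: Wₕ = 0.43617236; term = 0.43617236²·(1 − 0.17583435)·90970/3040 = 4.6919719.
Sum = 38.636283.
SE = √(38.636283) = 6.2158.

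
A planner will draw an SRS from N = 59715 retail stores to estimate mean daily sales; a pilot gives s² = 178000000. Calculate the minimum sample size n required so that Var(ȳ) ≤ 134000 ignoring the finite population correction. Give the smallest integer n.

1329

Without fpc, n₀ = s²/D = 178000000/134000 = 1328.3582.
Rounding up, n = 1329.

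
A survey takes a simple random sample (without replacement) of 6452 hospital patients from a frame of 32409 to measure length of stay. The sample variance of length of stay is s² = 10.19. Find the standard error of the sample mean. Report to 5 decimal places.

0.03557

Under SRS without replacement, Var(ȳ) = (1 − f)·s²/n with f = n/N = 6452/32409 = 0.19908050.
Var(ȳ) = (1 − 0.19908050)·10.19/6452 = 0.80091950·0.0015793552 = 0.0012649364.
SE(ȳ) = √(0.0012649364) = 0.03557.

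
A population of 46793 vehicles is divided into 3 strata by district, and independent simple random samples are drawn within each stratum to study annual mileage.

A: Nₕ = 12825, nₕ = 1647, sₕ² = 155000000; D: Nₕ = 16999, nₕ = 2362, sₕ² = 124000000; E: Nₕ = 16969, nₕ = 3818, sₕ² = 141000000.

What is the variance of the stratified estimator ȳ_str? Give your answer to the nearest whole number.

Var(ȳ_str) = Σₕ Wₕ²(1 − fₕ)sₕ²/nₕ with Wₕ = Nₕ/N, N = 46793.
A: Wₕ = 0.27407946; term = 0.27407946²·(1 − 0.12842105)·155000000/1647 = 6161.661.
D: Wₕ = 0.36328083; term = 0.36328083²·(1 − 0.13894935)·124000000/2362 = 5965.6183.
E: Wₕ = 0.36263971; term = 0.36263971²·(1 − 0.22499853)·141000000/3818 = 3763.8858.
Sum = 15891.165.

15891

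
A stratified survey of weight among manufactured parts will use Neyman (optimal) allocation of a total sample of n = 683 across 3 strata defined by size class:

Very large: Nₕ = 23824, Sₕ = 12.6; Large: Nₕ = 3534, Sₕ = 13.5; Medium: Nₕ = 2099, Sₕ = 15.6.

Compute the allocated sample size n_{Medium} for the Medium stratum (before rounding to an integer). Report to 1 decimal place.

Neyman allocation: nₕ = n·NₕSₕ / Σⱼ NⱼSⱼ.
Σ NⱼSⱼ = 23824·12.6 + 3534·13.5 + 2099·15.6 = 380635.8.
n_{Medium} = 683·2099·15.6 / 380635.8 = 58.8.

58.8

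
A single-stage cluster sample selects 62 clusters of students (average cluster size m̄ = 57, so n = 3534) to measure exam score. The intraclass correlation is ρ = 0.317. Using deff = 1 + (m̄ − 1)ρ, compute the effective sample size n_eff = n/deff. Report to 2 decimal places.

188.46

deff = 1 + (57 − 1)·0.317 = 1 + 17.752 = 18.752.
n_eff = 3534 / 18.752 = 188.46.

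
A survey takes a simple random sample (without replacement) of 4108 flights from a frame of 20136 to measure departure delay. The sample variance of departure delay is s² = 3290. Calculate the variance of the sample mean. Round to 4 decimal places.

0.6375

Under SRS without replacement, Var(ȳ) = (1 − f)·s²/n with f = n/N = 4108/20136 = 0.20401271.
Var(ȳ) = (1 − 0.20401271)·3290/4108 = 0.79598729·0.80087634 = 0.63748738.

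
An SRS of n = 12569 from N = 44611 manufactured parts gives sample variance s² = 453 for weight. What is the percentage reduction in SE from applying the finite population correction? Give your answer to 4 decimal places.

15.2502

f = n/N = 12569/44611 = 0.28174665.
SE_no-fpc = √(s²/n) = 0.18984481; SE_fpc = √((1−f)s²/n) = 0.16089315.
Ratio = √(1−f) = 0.84749829. Reduction = 100·(1 − 0.84749829) = 15.2502%.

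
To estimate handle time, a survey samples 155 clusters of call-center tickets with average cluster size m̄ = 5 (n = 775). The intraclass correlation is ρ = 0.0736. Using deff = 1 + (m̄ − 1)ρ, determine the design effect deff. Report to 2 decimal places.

deff = 1 + (5 − 1)·0.0736 = 1 + 0.2944 = 1.2944.

1.29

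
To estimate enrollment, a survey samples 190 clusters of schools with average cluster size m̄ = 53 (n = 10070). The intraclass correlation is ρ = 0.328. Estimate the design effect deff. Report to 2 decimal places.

deff = 1 + (53 − 1)·0.328 = 1 + 17.056 = 18.056.

18.06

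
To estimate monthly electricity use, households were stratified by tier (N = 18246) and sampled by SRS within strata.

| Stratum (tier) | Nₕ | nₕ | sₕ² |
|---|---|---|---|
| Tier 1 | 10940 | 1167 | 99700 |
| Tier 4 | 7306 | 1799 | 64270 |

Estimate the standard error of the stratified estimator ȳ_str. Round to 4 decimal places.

5.6351

Var(ȳ_str) = Σₕ Wₕ²(1 − fₕ)sₕ²/nₕ with Wₕ = Nₕ/N, N = 18246.
Tier 1: Wₕ = 0.59958347; term = 0.59958347²·(1 − 0.10667276)·99700/1167 = 27.436846.
Tier 4: Wₕ = 0.40041653; term = 0.40041653²·(1 − 0.24623597)·64270/1799 = 4.3175417.
Sum = 31.754388.
SE = √(31.754388) = 5.6351.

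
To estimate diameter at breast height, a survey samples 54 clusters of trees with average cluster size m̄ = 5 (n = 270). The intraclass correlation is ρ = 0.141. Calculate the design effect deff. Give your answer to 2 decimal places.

deff = 1 + (5 − 1)·0.141 = 1 + 0.564 = 1.564.

1.56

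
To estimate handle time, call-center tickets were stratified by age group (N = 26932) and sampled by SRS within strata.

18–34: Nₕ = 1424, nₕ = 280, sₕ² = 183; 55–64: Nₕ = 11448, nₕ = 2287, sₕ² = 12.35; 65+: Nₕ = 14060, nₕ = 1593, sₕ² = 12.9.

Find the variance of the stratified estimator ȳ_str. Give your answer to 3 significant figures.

Var(ȳ_str) = Σₕ Wₕ²(1 − fₕ)sₕ²/nₕ with Wₕ = Nₕ/N, N = 26932.
18–34: Wₕ = 0.05287390; term = 0.05287390²·(1 − 0.19662921)·183/280 = 0.0014678844.
55–64: Wₕ = 0.42507055; term = 0.42507055²·(1 − 0.19977289)·12.35/2287 = 7.8079331 × 10^-4.
65+: Wₕ = 0.52205555; term = 0.52205555²·(1 − 0.11330014)·12.9/1593 = 0.0019569693.
Sum = 0.004205647.

0.00421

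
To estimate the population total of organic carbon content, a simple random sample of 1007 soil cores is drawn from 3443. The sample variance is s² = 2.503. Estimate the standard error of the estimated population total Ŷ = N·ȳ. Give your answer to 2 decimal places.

Var(Ŷ) = N²·Var(ȳ) = N²·(1 − n/N)·s²/n.
f = 1007/3443 = 0.29247749; Var(ȳ) = 0.70752251·2.503/1007 = 0.0017586185.
Var(Ŷ) = 3443² · 0.0017586185 = 20847.102.
SE(Ŷ) = √(20847.102) = 144.39.

144.39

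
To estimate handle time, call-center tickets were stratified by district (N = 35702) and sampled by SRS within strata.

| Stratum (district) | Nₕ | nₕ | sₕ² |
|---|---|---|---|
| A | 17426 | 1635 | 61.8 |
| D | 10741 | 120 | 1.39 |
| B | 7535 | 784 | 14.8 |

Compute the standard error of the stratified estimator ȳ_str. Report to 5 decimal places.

0.09975

Var(ȳ_str) = Σₕ Wₕ²(1 − fₕ)sₕ²/nₕ with Wₕ = Nₕ/N, N = 35702.
A: Wₕ = 0.48809590; term = 0.48809590²·(1 − 0.09382532)·61.8/1635 = 0.0081600528.
D: Wₕ = 0.30085149; term = 0.30085149²·(1 − 0.01117214)·1.39/120 = 0.0010367131.
B: Wₕ = 0.21105260; term = 0.21105260²·(1 − 0.10404778)·14.8/784 = 7.5337625 × 10^-4.
Sum = 0.0099501422.
SE = √(0.0099501422) = 0.09975.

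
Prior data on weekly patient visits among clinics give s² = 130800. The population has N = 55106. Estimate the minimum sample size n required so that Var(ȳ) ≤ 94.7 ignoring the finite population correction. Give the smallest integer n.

Without fpc, n₀ = s²/D = 130800/94.7 = 1381.2038.
Rounding up, n = 1382.

1382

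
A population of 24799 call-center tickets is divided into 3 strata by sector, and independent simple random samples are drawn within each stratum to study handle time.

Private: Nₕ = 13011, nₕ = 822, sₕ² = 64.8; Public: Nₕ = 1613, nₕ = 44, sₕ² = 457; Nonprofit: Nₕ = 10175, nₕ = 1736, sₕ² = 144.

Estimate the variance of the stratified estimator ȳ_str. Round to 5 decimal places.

0.07465

Var(ȳ_str) = Σₕ Wₕ²(1 − fₕ)sₕ²/nₕ with Wₕ = Nₕ/N, N = 24799.
Private: Wₕ = 0.52465825; term = 0.52465825²·(1 − 0.06317731)·64.8/822 = 0.020328887.
Public: Wₕ = 0.06504295; term = 0.06504295²·(1 − 0.02727836)·457/44 = 0.042741769.
Nonprofit: Wₕ = 0.41029880; term = 0.41029880²·(1 − 0.17061425)·144/1736 = 0.011581634.
Sum = 0.07465229.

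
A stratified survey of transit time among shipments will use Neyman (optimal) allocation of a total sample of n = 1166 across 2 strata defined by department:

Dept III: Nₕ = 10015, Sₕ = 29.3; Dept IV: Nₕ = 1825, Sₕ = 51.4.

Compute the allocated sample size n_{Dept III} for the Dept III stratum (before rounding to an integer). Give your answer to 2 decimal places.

883.55

Neyman allocation: nₕ = n·NₕSₕ / Σⱼ NⱼSⱼ.
Σ NⱼSⱼ = 10015·29.3 + 1825·51.4 = 387244.5.
n_{Dept III} = 1166·10015·29.3 / 387244.5 = 883.55.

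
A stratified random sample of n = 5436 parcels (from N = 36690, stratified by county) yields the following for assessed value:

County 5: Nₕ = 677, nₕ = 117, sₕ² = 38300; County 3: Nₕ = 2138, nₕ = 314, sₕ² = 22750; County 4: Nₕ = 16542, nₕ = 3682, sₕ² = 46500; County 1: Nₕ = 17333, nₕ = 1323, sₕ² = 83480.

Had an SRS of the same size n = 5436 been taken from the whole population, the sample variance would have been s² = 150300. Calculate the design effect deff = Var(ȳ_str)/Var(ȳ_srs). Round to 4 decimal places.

0.6498

Var(ȳ_str) = Σ Wₕ²(1−fₕ)sₕ²/nₕ with Wₕ = Nₕ/36690:
  County 5: (677/36690)²·(1−117/677)·38300/117 = 0.092192201
  County 3: (2138/36690)²·(1−314/2138)·22750/314 = 0.20988861
  County 4: (16542/36690)²·(1−3682/16542)·46500/3682 = 1.9957343
  County 1: (17333/36690)²·(1−1323/17333)·83480/1323 = 13.007452
  → Var(ȳ_str) = 15.305267.
Var(ȳ_srs) = (1 − 5436/36690)·150300/5436 = 23.552523.
deff = 15.305267 / 23.552523 = 0.6498.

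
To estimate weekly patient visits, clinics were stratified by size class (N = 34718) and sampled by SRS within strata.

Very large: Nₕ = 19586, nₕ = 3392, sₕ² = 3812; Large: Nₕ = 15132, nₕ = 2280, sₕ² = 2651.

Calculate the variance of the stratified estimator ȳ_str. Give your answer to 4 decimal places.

Var(ȳ_str) = Σₕ Wₕ²(1 − fₕ)sₕ²/nₕ with Wₕ = Nₕ/N, N = 34718.
Very large: Wₕ = 0.56414540; term = 0.56414540²·(1 − 0.17318493)·3812/3392 = 0.29572466.
Large: Wₕ = 0.43585460; term = 0.43585460²·(1 − 0.15067407)·2651/2280 = 0.18759987.
Sum = 0.48332453.

0.4833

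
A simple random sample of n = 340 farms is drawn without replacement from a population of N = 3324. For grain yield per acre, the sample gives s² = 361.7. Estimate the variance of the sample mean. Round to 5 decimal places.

Under SRS without replacement, Var(ȳ) = (1 − f)·s²/n with f = n/N = 340/3324 = 0.10228640.
Var(ȳ) = (1 − 0.10228640)·361.7/340 = 0.89771360·1.0638235 = 0.95500885.

0.95501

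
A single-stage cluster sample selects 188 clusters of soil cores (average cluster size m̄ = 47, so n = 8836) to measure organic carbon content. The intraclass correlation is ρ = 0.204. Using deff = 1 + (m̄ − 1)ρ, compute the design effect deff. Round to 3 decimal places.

10.384

deff = 1 + (47 − 1)·0.204 = 1 + 9.384 = 10.384.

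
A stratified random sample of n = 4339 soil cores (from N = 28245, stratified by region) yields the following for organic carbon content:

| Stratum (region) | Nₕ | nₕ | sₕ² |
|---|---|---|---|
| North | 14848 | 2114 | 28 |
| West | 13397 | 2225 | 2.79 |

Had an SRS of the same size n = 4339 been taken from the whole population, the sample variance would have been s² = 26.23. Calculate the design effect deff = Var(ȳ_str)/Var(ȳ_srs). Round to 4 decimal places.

Var(ȳ_str) = Σ Wₕ²(1−fₕ)sₕ²/nₕ with Wₕ = Nₕ/28245:
  North: (14848/28245)²·(1−2114/14848)·28/2114 = 0.0031390822
  West: (13397/28245)²·(1−2225/13397)·2.79/2225 = 2.3524994 × 10^-4
  → Var(ȳ_str) = 0.0033743321.
Var(ȳ_srs) = (1 − 4339/28245)·26.23/4339 = 0.0051165118.
deff = 0.0033743321 / 0.0051165118 = 0.6595.

0.6595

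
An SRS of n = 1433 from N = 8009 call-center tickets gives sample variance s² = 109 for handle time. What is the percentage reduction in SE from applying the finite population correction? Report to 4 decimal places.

f = n/N = 1433/8009 = 0.17892371.
SE_no-fpc = √(s²/n) = 0.27579739; SE_fpc = √((1−f)s²/n) = 0.24990901.
Ratio = √(1−f) = 0.90613260. Reduction = 100·(1 − 0.90613260) = 9.3867%.

9.3867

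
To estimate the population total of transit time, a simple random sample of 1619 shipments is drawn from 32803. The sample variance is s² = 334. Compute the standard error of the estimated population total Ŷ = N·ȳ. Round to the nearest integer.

Var(Ŷ) = N²·Var(ȳ) = N²·(1 − n/N)·s²/n.
f = 1619/32803 = 0.04935524; Var(ȳ) = 0.95064476·334/1619 = 0.19611819.
Var(Ŷ) = 32803² · 0.19611819 = 2.1103039 × 10^8.
SE(Ŷ) = √(2.1103039 × 10^8) = 14527.

14527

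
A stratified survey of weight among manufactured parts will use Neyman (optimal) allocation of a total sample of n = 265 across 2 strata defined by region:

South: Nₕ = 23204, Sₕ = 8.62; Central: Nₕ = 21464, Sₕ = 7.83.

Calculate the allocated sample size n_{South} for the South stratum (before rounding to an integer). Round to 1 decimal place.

144.0

Neyman allocation: nₕ = n·NₕSₕ / Σⱼ NⱼSⱼ.
Σ NⱼSⱼ = 23204·8.62 + 21464·7.83 = 368081.6.
n_{South} = 265·23204·8.62 / 368081.6 = 144.0.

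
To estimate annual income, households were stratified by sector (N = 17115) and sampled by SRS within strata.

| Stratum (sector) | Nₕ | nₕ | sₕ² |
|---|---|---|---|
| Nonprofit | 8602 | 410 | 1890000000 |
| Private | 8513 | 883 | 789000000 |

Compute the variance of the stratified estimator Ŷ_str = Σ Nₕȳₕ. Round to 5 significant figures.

Var(Ŷ_str) = Σₕ Nₕ²(1 − fₕ)sₕ²/nₕ.
Nonprofit: 8602²·(1 − 410/8602)·1890000000/410 = 3.2483838 × 10^14.
Private: 8513²·(1 − 883/8513)·789000000/883 = 5.8039474 × 10^13.
Sum = 3.8287785 × 10^14.

3.8288 × 10^14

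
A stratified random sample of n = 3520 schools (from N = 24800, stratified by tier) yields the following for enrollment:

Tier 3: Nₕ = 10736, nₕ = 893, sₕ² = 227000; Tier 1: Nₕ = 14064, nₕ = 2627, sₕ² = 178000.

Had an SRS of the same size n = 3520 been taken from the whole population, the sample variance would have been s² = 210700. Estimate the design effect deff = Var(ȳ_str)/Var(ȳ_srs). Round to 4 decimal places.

1.1954

Var(ȳ_str) = Σ Wₕ²(1−fₕ)sₕ²/nₕ with Wₕ = Nₕ/24800:
  Tier 3: (10736/24800)²·(1−893/10736)·227000/893 = 43.675816
  Tier 1: (14064/24800)²·(1−2627/14064)·178000/2627 = 17.720564
  → Var(ȳ_str) = 61.39638.
Var(ȳ_srs) = (1 − 3520/24800)·210700/3520 = 51.361987.
deff = 61.39638 / 51.361987 = 1.1954.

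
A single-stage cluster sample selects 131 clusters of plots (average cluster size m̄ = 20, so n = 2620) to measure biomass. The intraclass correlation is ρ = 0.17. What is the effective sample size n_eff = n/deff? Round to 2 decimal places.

deff = 1 + (20 − 1)·0.17 = 1 + 3.23 = 4.23.
n_eff = 2620 / 4.23 = 619.39.

619.39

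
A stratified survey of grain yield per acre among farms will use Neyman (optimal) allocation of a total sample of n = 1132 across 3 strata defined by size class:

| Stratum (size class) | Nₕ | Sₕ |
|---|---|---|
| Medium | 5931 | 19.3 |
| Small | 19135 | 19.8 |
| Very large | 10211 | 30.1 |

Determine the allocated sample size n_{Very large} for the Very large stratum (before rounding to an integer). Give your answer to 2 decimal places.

Neyman allocation: nₕ = n·NₕSₕ / Σⱼ NⱼSⱼ.
Σ NⱼSⱼ = 5931·19.3 + 19135·19.8 + 10211·30.1 = 800692.4.
n_{Very large} = 1132·10211·30.1 / 800692.4 = 434.53.

434.53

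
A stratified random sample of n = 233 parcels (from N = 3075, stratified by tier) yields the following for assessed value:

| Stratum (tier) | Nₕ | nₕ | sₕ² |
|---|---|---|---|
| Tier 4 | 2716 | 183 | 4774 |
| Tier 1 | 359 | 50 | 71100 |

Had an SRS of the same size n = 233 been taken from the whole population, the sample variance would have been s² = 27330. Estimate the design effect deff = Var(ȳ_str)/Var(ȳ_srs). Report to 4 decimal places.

0.3290

Var(ȳ_str) = Σ Wₕ²(1−fₕ)sₕ²/nₕ with Wₕ = Nₕ/3075:
  Tier 4: (2716/3075)²·(1−183/2716)·4774/183 = 18.98043
  Tier 1: (359/3075)²·(1−50/359)·71100/50 = 16.682544
  → Var(ȳ_str) = 35.662974.
Var(ȳ_srs) = (1 − 233/3075)·27330/233 = 108.40833.
deff = 35.662974 / 108.40833 = 0.3290.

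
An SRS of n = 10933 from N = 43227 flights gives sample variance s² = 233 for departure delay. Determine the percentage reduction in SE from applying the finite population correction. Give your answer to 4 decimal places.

f = n/N = 10933/43227 = 0.25292063.
SE_no-fpc = √(s²/n) = 0.14598502; SE_fpc = √((1−f)s²/n) = 0.12618033.
Ratio = √(1−f) = 0.86433753. Reduction = 100·(1 − 0.86433753) = 13.5662%.

13.5662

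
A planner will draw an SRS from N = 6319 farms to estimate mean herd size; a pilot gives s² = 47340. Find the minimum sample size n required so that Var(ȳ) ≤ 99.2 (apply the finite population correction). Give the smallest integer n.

Without fpc, n₀ = s²/D = 47340/99.2 = 477.2177.
With fpc, (1 − n/N)·s²/n ≤ D requires n ≥ n₀/(1 + n₀/N) = 477.2177/(1 + 477.2177/6319) = 443.7084.
Rounding up, n = 444.

444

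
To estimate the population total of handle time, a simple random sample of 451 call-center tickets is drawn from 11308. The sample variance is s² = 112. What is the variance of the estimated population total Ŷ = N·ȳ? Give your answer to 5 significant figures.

3.0489 × 10^7

Var(Ŷ) = N²·Var(ȳ) = N²·(1 − n/N)·s²/n.
f = 451/11308 = 0.03988327; Var(ȳ) = 0.96011673·112/451 = 0.23843254.
Var(Ŷ) = 11308² · 0.23843254 = 3.0488575 × 10^7.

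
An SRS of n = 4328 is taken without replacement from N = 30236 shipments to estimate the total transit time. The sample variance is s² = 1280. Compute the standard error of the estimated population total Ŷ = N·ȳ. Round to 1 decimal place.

Var(Ŷ) = N²·Var(ȳ) = N²·(1 − n/N)·s²/n.
f = 4328/30236 = 0.14314063; Var(ȳ) = 0.85685937·1280/4328 = 0.25341497.
Var(Ŷ) = 30236² · 0.25341497 = 2.3167594 × 10^8.
SE(Ŷ) = √(2.3167594 × 10^8) = 15220.9.

15220.9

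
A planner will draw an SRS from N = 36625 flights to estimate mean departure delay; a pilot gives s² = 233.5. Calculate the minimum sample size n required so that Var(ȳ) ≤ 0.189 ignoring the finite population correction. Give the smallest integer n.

Without fpc, n₀ = s²/D = 233.5/0.189 = 1235.4497.
Rounding up, n = 1236.

1236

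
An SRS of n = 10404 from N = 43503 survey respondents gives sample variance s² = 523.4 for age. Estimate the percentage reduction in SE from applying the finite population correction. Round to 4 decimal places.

12.7736

f = n/N = 10404/43503 = 0.23915592.
SE_no-fpc = √(s²/n) = 0.2242935; SE_fpc = √((1−f)s²/n) = 0.19564309.
Ratio = √(1−f) = 0.87226377. Reduction = 100·(1 − 0.87226377) = 12.7736%.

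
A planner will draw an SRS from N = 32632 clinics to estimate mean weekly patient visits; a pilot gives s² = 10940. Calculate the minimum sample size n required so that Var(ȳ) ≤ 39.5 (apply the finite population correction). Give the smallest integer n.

275

Without fpc, n₀ = s²/D = 10940/39.5 = 276.9620.
With fpc, (1 − n/N)·s²/n ≤ D requires n ≥ n₀/(1 + n₀/N) = 276.9620/(1 + 276.9620/32632) = 274.6311.
Rounding up, n = 275.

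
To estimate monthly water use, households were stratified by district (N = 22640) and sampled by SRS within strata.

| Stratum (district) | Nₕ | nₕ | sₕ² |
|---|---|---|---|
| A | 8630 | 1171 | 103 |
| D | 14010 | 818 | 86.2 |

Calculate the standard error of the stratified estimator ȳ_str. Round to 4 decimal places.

0.2215

Var(ȳ_str) = Σₕ Wₕ²(1 − fₕ)sₕ²/nₕ with Wₕ = Nₕ/N, N = 22640.
A: Wₕ = 0.38118375; term = 0.38118375²·(1 − 0.13568946)·103/1171 = 0.011046352.
D: Wₕ = 0.61881625; term = 0.61881625²·(1 − 0.05838687)·86.2/818 = 0.037997051.
Sum = 0.049043403.
SE = √(0.049043403) = 0.2215.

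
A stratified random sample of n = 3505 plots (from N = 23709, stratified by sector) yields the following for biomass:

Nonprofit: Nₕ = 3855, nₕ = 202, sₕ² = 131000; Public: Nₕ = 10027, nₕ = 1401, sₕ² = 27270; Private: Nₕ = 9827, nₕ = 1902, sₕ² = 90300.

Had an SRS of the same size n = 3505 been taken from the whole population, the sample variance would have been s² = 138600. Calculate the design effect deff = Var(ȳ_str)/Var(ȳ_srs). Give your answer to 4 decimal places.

0.7662

Var(ȳ_str) = Σ Wₕ²(1−fₕ)sₕ²/nₕ with Wₕ = Nₕ/23709:
  Nonprofit: (3855/23709)²·(1−202/3855)·131000/202 = 16.246788
  Public: (10027/23709)²·(1−1401/10027)·27270/1401 = 2.9950288
  Private: (9827/23709)²·(1−1902/9827)·90300/1902 = 6.5776535
  → Var(ȳ_str) = 25.81947.
Var(ȳ_srs) = (1 − 3505/23709)·138600/3505 = 33.697628.
deff = 25.81947 / 33.697628 = 0.7662.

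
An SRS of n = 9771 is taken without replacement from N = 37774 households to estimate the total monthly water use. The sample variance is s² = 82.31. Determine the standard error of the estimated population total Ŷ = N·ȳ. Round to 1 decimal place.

2985.1

Var(Ŷ) = N²·Var(ȳ) = N²·(1 − n/N)·s²/n.
f = 9771/37774 = 0.25866998; Var(ȳ) = 0.74133002·82.31/9771 = 0.0062448955.
Var(Ŷ) = 37774² · 0.0062448955 = 8.9106857 × 10^6.
SE(Ŷ) = √(8.9106857 × 10^6) = 2985.1.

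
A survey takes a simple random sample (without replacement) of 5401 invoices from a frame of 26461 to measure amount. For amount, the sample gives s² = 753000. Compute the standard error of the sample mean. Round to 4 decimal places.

10.5338

Under SRS without replacement, Var(ȳ) = (1 − f)·s²/n with f = n/N = 5401/26461 = 0.20411171.
Var(ȳ) = (1 − 0.20411171)·753000/5401 = 0.79588829·139.41863 = 110.96165.
SE(ȳ) = √(110.96165) = 10.5338.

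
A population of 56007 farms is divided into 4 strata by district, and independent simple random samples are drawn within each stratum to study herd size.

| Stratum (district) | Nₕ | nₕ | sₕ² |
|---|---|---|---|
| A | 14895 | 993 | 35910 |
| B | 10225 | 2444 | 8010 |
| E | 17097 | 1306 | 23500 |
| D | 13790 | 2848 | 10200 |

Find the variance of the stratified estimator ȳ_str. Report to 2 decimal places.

Var(ȳ_str) = Σₕ Wₕ²(1 − fₕ)sₕ²/nₕ with Wₕ = Nₕ/N, N = 56007.
A: Wₕ = 0.26594890; term = 0.26594890²·(1 − 0.06666667)·35910/993 = 2.3872578.
B: Wₕ = 0.18256646; term = 0.18256646²·(1 − 0.23902200)·8010/2444 = 0.083127635.
E: Wₕ = 0.30526541; term = 0.30526541²·(1 − 0.07638767)·23500/1306 = 1.5487082.
D: Wₕ = 0.24621922; term = 0.24621922²·(1 − 0.20652647)·10200/2848 = 0.17228067.
Sum = 4.1913743.

4.19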